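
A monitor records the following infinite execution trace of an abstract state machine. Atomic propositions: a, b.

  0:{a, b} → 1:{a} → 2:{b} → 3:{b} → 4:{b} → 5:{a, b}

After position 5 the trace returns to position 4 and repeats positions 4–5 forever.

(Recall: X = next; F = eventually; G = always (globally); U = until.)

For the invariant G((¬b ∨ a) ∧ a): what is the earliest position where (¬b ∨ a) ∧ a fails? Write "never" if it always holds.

Check (¬b ∨ a) ∧ a at each position in order: 0 ✓, 1 ✓.
At position 2 the labels are {b}, so (¬b ∨ a) ∧ a is false there. This is the first violation.

2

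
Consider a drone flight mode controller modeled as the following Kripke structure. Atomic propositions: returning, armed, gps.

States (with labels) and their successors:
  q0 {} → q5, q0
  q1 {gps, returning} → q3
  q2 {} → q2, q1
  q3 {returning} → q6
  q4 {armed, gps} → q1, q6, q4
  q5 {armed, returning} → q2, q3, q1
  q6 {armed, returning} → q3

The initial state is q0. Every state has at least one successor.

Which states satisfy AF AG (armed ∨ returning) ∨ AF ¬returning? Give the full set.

{q0, q1, q2, q3, q4, q6}

States satisfying AG (armed ∨ returning): {q1, q3, q4, q6}.
States satisfying AF AG (armed ∨ returning): {q1, q3, q4, q6}.
States satisfying ¬returning: {q0, q2, q4}.
States satisfying AF ¬returning: {q0, q2, q4}.
States satisfying AF AG (armed ∨ returning) ∨ AF ¬returning: {q0, q1, q2, q3, q4, q6}.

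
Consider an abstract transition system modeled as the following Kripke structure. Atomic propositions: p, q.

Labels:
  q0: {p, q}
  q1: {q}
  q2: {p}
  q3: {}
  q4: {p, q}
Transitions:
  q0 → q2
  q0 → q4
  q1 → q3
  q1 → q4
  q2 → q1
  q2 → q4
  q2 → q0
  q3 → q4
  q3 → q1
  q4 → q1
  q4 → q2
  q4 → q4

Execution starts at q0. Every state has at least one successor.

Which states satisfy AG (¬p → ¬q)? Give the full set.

none

States satisfying ¬p → ¬q: {q0, q2, q3, q4}.
States satisfying AG (¬p → ¬q): ∅.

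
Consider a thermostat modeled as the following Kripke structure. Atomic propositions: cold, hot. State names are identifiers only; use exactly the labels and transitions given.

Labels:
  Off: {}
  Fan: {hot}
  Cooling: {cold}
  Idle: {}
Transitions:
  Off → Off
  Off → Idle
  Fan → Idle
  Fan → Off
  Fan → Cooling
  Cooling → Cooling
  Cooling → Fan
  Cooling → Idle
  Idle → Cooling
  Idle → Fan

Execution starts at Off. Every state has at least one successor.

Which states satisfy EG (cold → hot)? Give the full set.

States satisfying cold → hot: {Off, Fan, Idle}.
States satisfying EG (cold → hot): {Off, Fan, Idle}.

{Off, Fan, Idle}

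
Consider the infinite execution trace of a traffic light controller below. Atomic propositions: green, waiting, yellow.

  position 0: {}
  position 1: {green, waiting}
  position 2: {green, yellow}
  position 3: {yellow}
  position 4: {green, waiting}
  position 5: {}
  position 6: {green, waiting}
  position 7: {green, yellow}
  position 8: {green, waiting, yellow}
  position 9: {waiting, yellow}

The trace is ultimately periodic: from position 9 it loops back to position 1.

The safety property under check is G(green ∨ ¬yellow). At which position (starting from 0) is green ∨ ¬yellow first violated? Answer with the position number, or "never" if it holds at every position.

3

Check green ∨ ¬yellow at each position in order: 0 ✓, 1 ✓, 2 ✓.
At position 3 the labels are {yellow}, so green ∨ ¬yellow is false there. This is the first violation.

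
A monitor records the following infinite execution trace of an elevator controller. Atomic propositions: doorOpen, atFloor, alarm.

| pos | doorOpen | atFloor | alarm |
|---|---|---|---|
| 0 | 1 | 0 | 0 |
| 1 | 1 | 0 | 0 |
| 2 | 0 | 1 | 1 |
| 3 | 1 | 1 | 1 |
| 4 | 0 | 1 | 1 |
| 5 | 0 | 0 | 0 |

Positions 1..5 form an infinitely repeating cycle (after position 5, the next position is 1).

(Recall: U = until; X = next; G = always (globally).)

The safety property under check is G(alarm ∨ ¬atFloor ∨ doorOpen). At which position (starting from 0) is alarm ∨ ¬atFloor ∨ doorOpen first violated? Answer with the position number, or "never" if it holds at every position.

alarm ∨ ¬atFloor ∨ doorOpen holds at every position 0..5, and those are all the positions the trace ever visits, so the invariant G(alarm ∨ ¬atFloor ∨ doorOpen) is never violated.

never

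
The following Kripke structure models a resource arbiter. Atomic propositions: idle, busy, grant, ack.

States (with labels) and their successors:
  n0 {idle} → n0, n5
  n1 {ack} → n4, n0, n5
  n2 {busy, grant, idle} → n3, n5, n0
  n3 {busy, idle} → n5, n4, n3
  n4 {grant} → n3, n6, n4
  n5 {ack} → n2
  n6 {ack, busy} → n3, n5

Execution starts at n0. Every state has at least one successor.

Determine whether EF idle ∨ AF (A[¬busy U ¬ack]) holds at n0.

States satisfying idle: {n0, n2, n3}.
States satisfying EF idle: {n0, n1, n2, n3, n4, n5, n6}.
States satisfying A[¬busy U ¬ack]: {n0, n1, n2, n3, n4, n5}.
States satisfying AF (A[¬busy U ¬ack]): {n0, n1, n2, n3, n4, n5, n6}.
States satisfying EF idle ∨ AF (A[¬busy U ¬ack]): {n0, n1, n2, n3, n4, n5, n6}.
n0 ∈ Sat(EF idle ∨ AF (A[¬busy U ¬ack])).

Yes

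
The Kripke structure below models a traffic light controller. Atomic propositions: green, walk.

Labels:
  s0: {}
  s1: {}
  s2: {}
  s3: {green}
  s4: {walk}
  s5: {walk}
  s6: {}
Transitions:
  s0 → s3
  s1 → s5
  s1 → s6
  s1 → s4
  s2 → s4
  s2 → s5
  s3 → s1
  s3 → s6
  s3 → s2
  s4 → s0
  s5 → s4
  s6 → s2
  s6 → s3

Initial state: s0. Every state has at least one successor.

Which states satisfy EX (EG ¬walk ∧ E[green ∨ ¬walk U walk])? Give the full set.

{s0, s1, s3, s4, s6}

States satisfying EG ¬walk ∧ E[green ∨ ¬walk U walk]: {s0, s1, s3, s6}.
States satisfying EX (EG ¬walk ∧ E[green ∨ ¬walk U walk]): {s0, s1, s3, s4, s6}.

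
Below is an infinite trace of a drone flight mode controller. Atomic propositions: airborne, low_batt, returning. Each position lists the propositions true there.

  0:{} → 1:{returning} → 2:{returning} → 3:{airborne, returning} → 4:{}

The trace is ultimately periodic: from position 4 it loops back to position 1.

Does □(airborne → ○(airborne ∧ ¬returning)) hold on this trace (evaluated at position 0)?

airborne → ○(airborne ∧ ¬returning) must hold at every position from 0 onward. It fails at position 3, so □(airborne → ○(airborne ∧ ¬returning)) is false.
Positions where airborne holds: 3.
Check ○(airborne ∧ ¬returning) at each: 3→fails.

No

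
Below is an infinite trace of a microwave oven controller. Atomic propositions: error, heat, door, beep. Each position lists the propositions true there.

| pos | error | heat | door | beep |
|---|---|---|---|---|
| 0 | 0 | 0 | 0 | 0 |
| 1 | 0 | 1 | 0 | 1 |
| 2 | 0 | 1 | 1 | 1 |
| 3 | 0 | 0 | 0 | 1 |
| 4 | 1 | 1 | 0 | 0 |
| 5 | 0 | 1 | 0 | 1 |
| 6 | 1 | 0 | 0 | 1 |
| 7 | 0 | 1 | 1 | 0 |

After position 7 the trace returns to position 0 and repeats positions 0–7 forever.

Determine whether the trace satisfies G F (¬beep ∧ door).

Yes

F (¬beep ∧ door) holds at every position 0..7, and those are all positions ever visited, so G F (¬beep ∧ door) holds.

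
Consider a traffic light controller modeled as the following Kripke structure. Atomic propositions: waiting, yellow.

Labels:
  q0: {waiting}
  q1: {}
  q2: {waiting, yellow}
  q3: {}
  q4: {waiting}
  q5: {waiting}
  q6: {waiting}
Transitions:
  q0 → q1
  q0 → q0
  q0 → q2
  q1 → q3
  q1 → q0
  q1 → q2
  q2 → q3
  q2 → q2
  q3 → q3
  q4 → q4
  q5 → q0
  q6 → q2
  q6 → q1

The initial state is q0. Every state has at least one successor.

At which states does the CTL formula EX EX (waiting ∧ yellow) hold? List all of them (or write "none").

{q0, q1, q2, q5, q6}

States satisfying EX (waiting ∧ yellow): {q0, q1, q2, q6}.
States satisfying EX EX (waiting ∧ yellow): {q0, q1, q2, q5, q6}.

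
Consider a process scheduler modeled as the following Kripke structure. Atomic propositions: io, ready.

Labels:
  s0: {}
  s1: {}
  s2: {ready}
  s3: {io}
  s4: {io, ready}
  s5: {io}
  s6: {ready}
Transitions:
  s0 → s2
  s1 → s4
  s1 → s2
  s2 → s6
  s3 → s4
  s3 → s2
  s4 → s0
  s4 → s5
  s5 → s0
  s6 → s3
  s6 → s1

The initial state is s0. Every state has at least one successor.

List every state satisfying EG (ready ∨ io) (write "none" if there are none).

States satisfying ready ∨ io: {s2, s3, s4, s5, s6}.
States satisfying EG (ready ∨ io): {s2, s3, s6}.

{s2, s3, s6}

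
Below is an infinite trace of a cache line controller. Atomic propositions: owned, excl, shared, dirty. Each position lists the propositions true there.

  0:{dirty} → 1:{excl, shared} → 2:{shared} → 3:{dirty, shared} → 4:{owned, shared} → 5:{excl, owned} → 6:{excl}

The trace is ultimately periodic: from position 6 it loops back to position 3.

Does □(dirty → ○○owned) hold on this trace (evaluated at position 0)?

Violated

dirty → ○○owned must hold at every position from 0 onward. It fails at position 0, so □(dirty → ○○owned) is false.
Positions where dirty holds: 0, 3.
Check ○○owned at each: 0→fails, 3→ok.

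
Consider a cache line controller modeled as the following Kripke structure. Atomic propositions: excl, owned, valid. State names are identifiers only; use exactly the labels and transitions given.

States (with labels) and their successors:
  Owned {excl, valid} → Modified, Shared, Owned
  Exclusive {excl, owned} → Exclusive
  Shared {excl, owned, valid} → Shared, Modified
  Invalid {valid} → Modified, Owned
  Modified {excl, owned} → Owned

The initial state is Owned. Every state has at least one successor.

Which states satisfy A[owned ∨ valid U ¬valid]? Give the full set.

States satisfying owned ∨ valid: {Owned, Exclusive, Shared, Invalid, Modified}.
States satisfying ¬valid: {Exclusive, Modified}.
States satisfying A[owned ∨ valid U ¬valid]: {Exclusive, Modified}.

{Exclusive, Modified}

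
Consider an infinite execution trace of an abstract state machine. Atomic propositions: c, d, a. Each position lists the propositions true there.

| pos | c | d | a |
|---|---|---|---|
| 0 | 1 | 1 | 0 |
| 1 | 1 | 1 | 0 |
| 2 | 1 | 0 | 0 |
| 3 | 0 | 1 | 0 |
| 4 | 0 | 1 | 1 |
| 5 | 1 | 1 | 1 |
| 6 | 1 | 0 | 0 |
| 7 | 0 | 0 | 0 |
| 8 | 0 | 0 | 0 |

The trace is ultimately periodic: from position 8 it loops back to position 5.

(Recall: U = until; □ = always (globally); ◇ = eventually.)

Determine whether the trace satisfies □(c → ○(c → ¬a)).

Yes

c → ○(c → ¬a) holds at every position 0..8, and those are all positions ever visited, so □(c → ○(c → ¬a)) holds.
Positions where c holds: 0, 1, 2, 5, 6.
Check ○(c → ¬a) at each: 0→ok, 1→ok, 2→ok, 5→ok, 6→ok.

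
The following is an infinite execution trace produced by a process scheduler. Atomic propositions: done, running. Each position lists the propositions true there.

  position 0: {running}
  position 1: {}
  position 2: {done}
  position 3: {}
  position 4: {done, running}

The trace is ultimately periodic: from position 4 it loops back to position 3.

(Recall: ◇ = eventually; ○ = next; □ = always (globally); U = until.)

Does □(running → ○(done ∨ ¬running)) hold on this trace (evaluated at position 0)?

running → ○(done ∨ ¬running) holds at every position 0..4, and those are all positions ever visited, so □(running → ○(done ∨ ¬running)) holds.
Positions where running holds: 0, 4.
Check ○(done ∨ ¬running) at each: 0→ok, 4→ok.

Holds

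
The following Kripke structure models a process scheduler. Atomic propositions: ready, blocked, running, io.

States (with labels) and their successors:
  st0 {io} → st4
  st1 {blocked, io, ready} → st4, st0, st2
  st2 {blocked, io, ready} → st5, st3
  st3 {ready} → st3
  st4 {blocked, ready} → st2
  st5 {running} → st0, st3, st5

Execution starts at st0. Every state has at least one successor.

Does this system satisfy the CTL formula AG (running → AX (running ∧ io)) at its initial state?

States satisfying running → AX (running ∧ io): {st0, st1, st2, st3, st4}.
States satisfying AG (running → AX (running ∧ io)): {st3}.
st5 is reachable from st0 and violates running → AX (running ∧ io), so AG fails at st0.
st0 ∉ Sat(AG (running → AX (running ∧ io))).

Violated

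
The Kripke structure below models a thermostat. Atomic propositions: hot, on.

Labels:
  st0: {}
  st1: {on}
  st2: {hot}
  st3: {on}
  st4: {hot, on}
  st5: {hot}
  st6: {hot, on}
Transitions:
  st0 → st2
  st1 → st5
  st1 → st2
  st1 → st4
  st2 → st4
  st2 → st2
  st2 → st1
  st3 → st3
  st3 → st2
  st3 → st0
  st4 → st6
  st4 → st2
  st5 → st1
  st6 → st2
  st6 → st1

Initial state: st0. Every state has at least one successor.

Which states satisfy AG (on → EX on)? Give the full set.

States satisfying on → EX on: {st0, st1, st2, st3, st4, st5, st6}.
States satisfying AG (on → EX on): {st0, st1, st2, st3, st4, st5, st6}.

{st0, st1, st2, st3, st4, st5, st6}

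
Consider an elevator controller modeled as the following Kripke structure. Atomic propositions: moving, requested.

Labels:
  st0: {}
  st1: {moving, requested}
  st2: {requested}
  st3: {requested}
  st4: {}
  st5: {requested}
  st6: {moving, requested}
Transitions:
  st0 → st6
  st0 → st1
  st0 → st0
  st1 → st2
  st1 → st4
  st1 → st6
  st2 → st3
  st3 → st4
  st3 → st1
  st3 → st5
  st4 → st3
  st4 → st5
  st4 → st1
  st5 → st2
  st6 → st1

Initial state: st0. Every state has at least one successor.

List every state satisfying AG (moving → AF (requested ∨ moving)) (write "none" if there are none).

{st0, st1, st2, st3, st4, st5, st6}

States satisfying moving → AF (requested ∨ moving): {st0, st1, st2, st3, st4, st5, st6}.
States satisfying AG (moving → AF (requested ∨ moving)): {st0, st1, st2, st3, st4, st5, st6}.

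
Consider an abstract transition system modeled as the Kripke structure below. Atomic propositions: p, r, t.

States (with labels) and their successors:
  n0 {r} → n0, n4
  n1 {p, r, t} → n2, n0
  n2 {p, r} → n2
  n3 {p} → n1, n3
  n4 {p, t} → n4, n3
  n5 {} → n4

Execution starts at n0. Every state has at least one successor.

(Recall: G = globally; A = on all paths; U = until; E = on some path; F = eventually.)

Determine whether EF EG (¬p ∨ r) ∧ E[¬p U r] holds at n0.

Satisfied

States satisfying EG (¬p ∨ r): {n0, n1, n2}.
States satisfying EF EG (¬p ∨ r): {n0, n1, n2, n3, n4, n5}.
States satisfying ¬p: {n0, n5}.
States satisfying r: {n0, n1, n2}.
States satisfying E[¬p U r]: {n0, n1, n2}.
States satisfying EF EG (¬p ∨ r) ∧ E[¬p U r]: {n0, n1, n2}.
n0 ∈ Sat(EF EG (¬p ∨ r) ∧ E[¬p U r]).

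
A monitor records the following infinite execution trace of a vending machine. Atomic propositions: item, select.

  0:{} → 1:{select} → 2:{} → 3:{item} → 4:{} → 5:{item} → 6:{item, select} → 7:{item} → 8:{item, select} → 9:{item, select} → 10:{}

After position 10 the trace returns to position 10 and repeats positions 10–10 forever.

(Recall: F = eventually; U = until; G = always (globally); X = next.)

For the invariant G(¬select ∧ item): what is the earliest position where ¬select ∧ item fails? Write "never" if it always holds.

At position 0 the labels are {}, so ¬select ∧ item is false there. This is the first violation.

0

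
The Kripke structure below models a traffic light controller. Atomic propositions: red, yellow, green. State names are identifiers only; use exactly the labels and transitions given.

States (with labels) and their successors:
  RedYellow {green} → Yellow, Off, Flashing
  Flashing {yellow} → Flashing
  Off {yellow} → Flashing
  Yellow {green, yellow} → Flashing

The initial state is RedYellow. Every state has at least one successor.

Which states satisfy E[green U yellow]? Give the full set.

{RedYellow, Flashing, Off, Yellow}

States satisfying green: {RedYellow, Yellow}.
States satisfying yellow: {Flashing, Off, Yellow}.
States satisfying E[green U yellow]: {RedYellow, Flashing, Off, Yellow}.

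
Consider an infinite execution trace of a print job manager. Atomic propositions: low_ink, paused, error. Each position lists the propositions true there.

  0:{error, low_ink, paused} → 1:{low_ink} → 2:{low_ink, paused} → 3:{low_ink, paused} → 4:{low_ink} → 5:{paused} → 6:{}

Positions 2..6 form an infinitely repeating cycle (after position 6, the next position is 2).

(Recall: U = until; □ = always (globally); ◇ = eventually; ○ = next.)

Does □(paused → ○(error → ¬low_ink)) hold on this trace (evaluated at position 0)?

Satisfied

paused → ○(error → ¬low_ink) holds at every position 0..6, and those are all positions ever visited, so □(paused → ○(error → ¬low_ink)) holds.
Positions where paused holds: 0, 2, 3, 5.
Check ○(error → ¬low_ink) at each: 0→ok, 2→ok, 3→ok, 5→ok.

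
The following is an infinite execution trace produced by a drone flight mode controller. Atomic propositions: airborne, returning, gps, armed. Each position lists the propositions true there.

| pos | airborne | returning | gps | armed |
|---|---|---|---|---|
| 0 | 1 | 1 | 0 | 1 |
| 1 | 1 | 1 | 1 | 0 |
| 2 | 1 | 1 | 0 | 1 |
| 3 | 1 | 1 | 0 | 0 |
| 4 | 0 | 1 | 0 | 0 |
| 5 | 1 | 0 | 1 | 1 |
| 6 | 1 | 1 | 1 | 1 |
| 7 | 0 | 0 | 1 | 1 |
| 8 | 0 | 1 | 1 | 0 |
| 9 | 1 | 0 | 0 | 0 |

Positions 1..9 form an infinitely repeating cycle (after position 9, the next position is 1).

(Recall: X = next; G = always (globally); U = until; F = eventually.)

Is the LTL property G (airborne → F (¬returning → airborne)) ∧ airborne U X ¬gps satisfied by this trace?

airborne → F (¬returning → airborne) holds at every position 0..9, and those are all positions ever visited, so G (airborne → F (¬returning → airborne)) holds.
Positions where airborne holds: 0, 1, 2, 3, 5, 6, 9.
Check F (¬returning → airborne) at each: 0→ok, 1→ok, 2→ok, 3→ok, 5→ok, 6→ok, 9→ok.
Walking from position 0: X ¬gps first holds at position 1, and airborne holds at every earlier position along the way, so airborne U X ¬gps holds.
At position 0: G (airborne → F (¬returning → airborne)) is true; airborne U X ¬gps is true; so G (airborne → F (¬returning → airborne)) ∧ airborne U X ¬gps is true.

Holds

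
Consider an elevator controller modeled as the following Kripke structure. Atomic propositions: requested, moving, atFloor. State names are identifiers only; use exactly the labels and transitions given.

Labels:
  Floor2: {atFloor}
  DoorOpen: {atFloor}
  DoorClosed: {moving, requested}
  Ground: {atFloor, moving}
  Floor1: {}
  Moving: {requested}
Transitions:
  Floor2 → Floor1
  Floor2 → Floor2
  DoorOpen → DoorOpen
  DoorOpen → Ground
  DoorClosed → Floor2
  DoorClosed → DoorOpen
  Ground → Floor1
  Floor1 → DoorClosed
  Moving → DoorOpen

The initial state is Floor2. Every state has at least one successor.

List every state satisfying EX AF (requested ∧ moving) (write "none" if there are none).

States satisfying AF (requested ∧ moving): {DoorClosed, Ground, Floor1}.
States satisfying EX AF (requested ∧ moving): {Floor2, DoorOpen, Ground, Floor1}.

{Floor2, DoorOpen, Ground, Floor1}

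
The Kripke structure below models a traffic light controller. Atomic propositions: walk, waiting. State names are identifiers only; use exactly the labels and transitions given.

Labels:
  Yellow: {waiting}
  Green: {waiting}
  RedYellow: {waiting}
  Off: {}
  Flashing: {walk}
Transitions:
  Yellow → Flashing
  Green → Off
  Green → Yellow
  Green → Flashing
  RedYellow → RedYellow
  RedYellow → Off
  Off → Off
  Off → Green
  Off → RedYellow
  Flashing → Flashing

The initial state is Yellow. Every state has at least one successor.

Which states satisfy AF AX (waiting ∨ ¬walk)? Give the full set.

{RedYellow, Off}

States satisfying AX (waiting ∨ ¬walk): {RedYellow, Off}.
States satisfying AF AX (waiting ∨ ¬walk): {RedYellow, Off}.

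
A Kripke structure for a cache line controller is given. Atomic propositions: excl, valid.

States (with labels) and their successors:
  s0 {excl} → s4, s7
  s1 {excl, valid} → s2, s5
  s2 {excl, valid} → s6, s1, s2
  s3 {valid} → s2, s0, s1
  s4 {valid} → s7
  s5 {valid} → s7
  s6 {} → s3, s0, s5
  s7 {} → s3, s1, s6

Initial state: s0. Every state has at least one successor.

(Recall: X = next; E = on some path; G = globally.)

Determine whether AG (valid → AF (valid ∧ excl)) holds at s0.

Violated

States satisfying valid → AF (valid ∧ excl): {s0, s1, s2, s6, s7}.
States satisfying AG (valid → AF (valid ∧ excl)): ∅.
s3 is reachable from s0 and violates valid → AF (valid ∧ excl), so AG fails at s0.
s0 ∉ Sat(AG (valid → AF (valid ∧ excl))).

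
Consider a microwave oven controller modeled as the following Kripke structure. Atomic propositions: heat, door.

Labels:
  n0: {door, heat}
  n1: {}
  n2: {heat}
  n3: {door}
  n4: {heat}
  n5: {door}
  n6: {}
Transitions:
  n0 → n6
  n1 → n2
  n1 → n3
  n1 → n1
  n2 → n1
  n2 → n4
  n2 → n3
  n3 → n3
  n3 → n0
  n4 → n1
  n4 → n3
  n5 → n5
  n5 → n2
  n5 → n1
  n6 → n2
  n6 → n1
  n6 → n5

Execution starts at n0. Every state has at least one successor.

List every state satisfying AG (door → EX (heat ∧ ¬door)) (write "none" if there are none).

none

States satisfying door → EX (heat ∧ ¬door): {n1, n2, n4, n5, n6}.
States satisfying AG (door → EX (heat ∧ ¬door)): ∅.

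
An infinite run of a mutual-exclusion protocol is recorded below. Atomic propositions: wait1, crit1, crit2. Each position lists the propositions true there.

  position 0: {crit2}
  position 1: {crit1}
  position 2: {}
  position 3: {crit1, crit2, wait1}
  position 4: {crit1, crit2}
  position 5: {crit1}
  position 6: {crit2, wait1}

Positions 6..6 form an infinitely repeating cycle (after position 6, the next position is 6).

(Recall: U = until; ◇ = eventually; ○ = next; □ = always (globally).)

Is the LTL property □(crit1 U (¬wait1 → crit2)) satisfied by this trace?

No

crit1 U (¬wait1 → crit2) must hold at every position from 0 onward. It fails at position 1, so □(crit1 U (¬wait1 → crit2)) is false.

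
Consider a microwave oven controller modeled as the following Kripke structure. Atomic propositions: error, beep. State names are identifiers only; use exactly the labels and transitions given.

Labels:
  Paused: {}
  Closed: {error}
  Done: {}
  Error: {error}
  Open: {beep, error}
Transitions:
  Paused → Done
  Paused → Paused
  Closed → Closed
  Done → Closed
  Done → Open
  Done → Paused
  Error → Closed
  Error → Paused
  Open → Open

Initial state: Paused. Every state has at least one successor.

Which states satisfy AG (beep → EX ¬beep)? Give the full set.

{Closed}

States satisfying beep → EX ¬beep: {Paused, Closed, Done, Error}.
States satisfying AG (beep → EX ¬beep): {Closed}.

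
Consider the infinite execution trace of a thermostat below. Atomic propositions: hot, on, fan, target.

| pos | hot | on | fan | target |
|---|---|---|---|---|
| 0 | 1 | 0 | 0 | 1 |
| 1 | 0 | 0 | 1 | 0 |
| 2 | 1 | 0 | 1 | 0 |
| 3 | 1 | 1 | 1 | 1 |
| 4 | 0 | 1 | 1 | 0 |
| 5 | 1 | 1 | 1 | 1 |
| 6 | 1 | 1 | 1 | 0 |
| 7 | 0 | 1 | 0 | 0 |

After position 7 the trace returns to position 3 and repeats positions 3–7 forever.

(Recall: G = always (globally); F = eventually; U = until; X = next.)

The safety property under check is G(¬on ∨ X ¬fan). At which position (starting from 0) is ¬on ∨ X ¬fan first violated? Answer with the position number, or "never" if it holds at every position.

3

Check ¬on ∨ X ¬fan at each position in order: 0 ✓, 1 ✓, 2 ✓.
At position 3 the labels are {fan, hot, on, target} and the next position 4 has {fan, on}, so ¬on ∨ X ¬fan is false there. This is the first violation.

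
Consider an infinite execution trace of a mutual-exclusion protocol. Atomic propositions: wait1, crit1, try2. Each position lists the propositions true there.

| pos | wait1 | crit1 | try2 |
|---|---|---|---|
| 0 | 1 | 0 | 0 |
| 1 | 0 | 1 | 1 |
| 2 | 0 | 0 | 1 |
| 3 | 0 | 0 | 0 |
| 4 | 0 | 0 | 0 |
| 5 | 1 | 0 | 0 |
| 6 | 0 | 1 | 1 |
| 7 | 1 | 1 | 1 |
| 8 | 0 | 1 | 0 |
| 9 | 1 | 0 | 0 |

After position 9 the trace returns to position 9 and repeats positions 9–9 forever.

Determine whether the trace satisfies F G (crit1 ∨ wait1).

G (crit1 ∨ wait1) holds at position 5, which is reachable from 0, so F G (crit1 ∨ wait1) holds.

Holds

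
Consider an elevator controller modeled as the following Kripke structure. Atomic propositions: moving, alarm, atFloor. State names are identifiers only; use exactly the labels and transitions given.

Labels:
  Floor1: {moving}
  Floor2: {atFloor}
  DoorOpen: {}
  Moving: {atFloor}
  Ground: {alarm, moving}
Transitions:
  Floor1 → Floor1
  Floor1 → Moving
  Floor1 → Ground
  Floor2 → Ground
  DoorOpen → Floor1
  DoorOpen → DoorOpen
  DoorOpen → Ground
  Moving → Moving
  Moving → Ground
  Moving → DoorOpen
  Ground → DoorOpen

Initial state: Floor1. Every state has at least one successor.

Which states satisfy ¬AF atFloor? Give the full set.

{Floor1, DoorOpen, Ground}

States satisfying atFloor: {Floor2, Moving}.
States satisfying AF atFloor: {Floor2, Moving}.
States satisfying ¬AF atFloor: {Floor1, DoorOpen, Ground}.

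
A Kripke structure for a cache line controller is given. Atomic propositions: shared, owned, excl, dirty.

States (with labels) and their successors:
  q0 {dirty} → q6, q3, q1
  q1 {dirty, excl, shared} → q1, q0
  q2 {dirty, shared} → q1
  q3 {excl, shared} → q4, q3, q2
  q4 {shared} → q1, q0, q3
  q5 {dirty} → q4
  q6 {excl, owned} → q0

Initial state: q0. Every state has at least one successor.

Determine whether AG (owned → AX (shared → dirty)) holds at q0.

Holds

States satisfying owned → AX (shared → dirty): {q0, q1, q2, q3, q4, q5, q6}.
States satisfying AG (owned → AX (shared → dirty)): {q0, q1, q2, q3, q4, q5, q6}.
Every state reachable from q0 satisfies owned → AX (shared → dirty).
q0 ∈ Sat(AG (owned → AX (shared → dirty))).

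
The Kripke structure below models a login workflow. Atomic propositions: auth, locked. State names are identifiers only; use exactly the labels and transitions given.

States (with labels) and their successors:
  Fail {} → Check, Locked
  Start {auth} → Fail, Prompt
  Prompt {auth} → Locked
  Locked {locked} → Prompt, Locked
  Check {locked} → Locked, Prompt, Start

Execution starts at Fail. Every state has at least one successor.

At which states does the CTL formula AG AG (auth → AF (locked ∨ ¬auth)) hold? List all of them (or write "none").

States satisfying AG (auth → AF (locked ∨ ¬auth)): {Fail, Start, Prompt, Locked, Check}.
States satisfying AG AG (auth → AF (locked ∨ ¬auth)): {Fail, Start, Prompt, Locked, Check}.

{Fail, Start, Prompt, Locked, Check}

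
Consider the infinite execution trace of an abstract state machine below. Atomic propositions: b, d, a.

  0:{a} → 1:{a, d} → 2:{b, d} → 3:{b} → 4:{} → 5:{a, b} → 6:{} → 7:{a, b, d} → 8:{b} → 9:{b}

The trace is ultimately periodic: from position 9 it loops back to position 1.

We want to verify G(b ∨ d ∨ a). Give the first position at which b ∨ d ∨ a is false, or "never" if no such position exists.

Check b ∨ d ∨ a at each position in order: 0 ✓, 1 ✓, 2 ✓, 3 ✓.
At position 4 the labels are {}, so b ∨ d ∨ a is false there. This is the first violation.

4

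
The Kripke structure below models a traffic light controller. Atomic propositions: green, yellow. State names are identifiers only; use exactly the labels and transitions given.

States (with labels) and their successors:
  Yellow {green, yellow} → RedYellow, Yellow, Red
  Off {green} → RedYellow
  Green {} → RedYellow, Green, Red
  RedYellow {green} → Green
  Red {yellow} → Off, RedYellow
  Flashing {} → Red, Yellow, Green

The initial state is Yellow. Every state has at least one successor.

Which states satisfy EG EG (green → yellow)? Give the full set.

States satisfying EG (green → yellow): {Yellow, Green, Flashing}.
States satisfying EG EG (green → yellow): {Yellow, Green, Flashing}.

{Yellow, Green, Flashing}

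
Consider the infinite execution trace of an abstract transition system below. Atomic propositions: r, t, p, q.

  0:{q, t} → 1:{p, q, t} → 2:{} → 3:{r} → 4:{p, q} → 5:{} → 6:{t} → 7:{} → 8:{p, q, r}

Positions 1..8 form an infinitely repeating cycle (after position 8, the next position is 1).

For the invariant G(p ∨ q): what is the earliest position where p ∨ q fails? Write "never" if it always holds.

2

Check p ∨ q at each position in order: 0 ✓, 1 ✓.
At position 2 the labels are {}, so p ∨ q is false there. This is the first violation.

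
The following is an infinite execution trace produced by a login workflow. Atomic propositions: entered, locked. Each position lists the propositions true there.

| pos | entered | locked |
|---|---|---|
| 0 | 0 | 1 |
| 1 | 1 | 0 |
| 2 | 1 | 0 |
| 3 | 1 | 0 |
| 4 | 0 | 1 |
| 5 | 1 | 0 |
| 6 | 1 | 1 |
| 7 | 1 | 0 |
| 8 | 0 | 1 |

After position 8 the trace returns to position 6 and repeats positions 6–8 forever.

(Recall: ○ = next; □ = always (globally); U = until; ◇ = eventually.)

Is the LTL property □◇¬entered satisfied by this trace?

◇¬entered holds at every position 0..8, and those are all positions ever visited, so □◇¬entered holds.

Holds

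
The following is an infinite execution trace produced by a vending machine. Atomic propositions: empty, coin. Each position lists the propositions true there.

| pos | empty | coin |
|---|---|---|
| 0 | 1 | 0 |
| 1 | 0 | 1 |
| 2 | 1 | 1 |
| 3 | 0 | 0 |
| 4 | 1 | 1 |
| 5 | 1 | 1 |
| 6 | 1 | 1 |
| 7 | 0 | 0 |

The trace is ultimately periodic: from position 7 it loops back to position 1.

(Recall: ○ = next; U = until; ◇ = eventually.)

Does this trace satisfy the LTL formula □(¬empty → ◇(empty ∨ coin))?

¬empty → ◇(empty ∨ coin) holds at every position 0..7, and those are all positions ever visited, so □(¬empty → ◇(empty ∨ coin)) holds.
Positions where ¬empty holds: 1, 3, 7.
Check ◇(empty ∨ coin) at each: 1→ok, 3→ok, 7→ok.

Holds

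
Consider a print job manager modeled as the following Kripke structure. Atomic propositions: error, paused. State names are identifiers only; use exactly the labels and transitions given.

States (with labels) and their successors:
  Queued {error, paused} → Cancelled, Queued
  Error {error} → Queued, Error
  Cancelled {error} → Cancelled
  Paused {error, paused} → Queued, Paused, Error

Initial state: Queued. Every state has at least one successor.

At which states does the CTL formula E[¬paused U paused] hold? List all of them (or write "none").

States satisfying ¬paused: {Error, Cancelled}.
States satisfying paused: {Queued, Paused}.
States satisfying E[¬paused U paused]: {Queued, Error, Paused}.

{Queued, Error, Paused}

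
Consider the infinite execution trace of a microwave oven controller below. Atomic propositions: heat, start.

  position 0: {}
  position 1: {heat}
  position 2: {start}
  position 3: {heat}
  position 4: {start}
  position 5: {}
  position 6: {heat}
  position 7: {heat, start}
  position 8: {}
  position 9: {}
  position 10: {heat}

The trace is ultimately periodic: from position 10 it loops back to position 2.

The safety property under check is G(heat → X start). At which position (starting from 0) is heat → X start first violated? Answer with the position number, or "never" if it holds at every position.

Check heat → X start at each position in order: 0 ✓, 1 ✓, 2 ✓, 3 ✓, 4 ✓, 5 ✓, 6 ✓.
At position 7 the labels are {heat, start} and the next position 8 has {}, so heat → X start is false there. This is the first violation.

7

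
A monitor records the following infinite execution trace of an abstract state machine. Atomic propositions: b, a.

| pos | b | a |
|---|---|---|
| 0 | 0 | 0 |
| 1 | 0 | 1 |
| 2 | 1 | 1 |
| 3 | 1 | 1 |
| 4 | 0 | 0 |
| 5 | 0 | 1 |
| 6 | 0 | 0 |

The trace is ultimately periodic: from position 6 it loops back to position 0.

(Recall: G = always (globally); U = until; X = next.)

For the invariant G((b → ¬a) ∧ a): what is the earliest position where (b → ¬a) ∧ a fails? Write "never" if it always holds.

0

At position 0 the labels are {}, so (b → ¬a) ∧ a is false there. This is the first violation.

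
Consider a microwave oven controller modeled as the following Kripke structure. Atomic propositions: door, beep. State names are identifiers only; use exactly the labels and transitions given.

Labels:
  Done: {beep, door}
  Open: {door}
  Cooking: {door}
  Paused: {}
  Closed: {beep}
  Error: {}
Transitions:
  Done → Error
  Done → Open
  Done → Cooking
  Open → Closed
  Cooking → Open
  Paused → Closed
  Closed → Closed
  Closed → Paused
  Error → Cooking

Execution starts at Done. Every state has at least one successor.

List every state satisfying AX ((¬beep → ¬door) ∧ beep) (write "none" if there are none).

States satisfying (¬beep → ¬door) ∧ beep: {Done, Closed}.
States satisfying AX ((¬beep → ¬door) ∧ beep): {Open, Paused}.

{Open, Paused}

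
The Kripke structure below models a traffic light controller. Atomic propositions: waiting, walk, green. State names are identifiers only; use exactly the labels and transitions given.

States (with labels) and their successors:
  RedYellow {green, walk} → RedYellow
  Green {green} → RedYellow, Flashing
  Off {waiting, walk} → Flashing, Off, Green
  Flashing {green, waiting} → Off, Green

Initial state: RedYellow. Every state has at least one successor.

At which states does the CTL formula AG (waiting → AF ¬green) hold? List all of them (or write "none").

{RedYellow}

States satisfying waiting → AF ¬green: {RedYellow, Green, Off}.
States satisfying AG (waiting → AF ¬green): {RedYellow}.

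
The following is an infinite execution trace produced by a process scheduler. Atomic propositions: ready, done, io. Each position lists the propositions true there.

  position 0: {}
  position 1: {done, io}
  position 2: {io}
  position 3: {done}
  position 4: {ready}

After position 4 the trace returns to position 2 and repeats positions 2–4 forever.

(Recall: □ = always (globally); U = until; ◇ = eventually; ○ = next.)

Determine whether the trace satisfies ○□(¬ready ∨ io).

Violated

The position after 0 is 1; □(¬ready ∨ io) is false there.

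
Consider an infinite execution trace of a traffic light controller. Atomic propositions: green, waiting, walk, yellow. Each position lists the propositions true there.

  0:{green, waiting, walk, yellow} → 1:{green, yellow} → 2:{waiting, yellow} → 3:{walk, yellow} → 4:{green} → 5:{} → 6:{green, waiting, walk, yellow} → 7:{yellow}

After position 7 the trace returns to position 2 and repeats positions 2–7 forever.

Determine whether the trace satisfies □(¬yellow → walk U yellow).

¬yellow → walk U yellow must hold at every position from 0 onward. It fails at position 4, so □(¬yellow → walk U yellow) is false.
Positions where ¬yellow holds: 4, 5.
Check walk U yellow at each: 4→fails, 5→fails.

No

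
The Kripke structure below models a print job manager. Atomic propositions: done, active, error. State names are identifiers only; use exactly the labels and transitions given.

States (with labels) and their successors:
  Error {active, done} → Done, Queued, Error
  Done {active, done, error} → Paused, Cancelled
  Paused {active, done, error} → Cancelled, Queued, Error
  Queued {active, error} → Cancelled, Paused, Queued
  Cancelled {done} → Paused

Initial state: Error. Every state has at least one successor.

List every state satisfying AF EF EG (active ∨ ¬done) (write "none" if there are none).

States satisfying EF EG (active ∨ ¬done): {Error, Done, Paused, Queued, Cancelled}.
States satisfying AF EF EG (active ∨ ¬done): {Error, Done, Paused, Queued, Cancelled}.

{Error, Done, Paused, Queued, Cancelled}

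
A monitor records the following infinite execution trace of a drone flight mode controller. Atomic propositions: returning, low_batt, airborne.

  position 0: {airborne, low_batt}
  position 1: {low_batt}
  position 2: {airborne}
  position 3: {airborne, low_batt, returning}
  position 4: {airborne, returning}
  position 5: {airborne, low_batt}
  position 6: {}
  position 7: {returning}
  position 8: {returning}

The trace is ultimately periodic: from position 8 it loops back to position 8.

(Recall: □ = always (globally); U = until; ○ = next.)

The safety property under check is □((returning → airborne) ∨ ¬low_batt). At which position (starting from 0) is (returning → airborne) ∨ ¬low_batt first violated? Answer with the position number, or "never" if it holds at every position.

(returning → airborne) ∨ ¬low_batt holds at every position 0..8, and those are all the positions the trace ever visits, so the invariant □((returning → airborne) ∨ ¬low_batt) is never violated.

never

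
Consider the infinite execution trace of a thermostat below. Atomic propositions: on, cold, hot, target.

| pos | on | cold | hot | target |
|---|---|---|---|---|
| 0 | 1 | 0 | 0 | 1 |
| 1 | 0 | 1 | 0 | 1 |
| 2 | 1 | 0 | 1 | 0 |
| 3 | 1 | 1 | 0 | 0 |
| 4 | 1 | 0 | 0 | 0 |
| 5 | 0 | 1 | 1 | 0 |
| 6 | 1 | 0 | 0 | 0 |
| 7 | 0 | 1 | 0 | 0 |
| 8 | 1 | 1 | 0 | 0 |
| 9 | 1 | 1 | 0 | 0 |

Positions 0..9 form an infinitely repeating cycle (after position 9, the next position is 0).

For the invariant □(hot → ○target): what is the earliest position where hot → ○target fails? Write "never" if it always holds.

2

Check hot → ○target at each position in order: 0 ✓, 1 ✓.
At position 2 the labels are {hot, on} and the next position 3 has {cold, on}, so hot → ○target is false there. This is the first violation.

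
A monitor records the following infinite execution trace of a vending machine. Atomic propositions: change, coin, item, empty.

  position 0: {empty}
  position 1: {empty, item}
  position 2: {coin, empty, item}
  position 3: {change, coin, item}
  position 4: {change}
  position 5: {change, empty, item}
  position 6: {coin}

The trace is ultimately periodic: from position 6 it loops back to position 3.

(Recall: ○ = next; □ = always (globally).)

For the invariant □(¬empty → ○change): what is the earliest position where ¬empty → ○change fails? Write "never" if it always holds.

¬empty → ○change holds at every position 0..6, and those are all the positions the trace ever visits, so the invariant □(¬empty → ○change) is never violated.

never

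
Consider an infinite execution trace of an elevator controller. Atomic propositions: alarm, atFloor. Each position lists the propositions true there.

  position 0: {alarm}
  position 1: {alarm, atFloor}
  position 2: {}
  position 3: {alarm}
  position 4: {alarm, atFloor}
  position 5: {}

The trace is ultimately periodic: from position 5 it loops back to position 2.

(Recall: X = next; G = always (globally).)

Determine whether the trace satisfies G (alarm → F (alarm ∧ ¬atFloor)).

Yes

alarm → F (alarm ∧ ¬atFloor) holds at every position 0..5, and those are all positions ever visited, so G (alarm → F (alarm ∧ ¬atFloor)) holds.
Positions where alarm holds: 0, 1, 3, 4.
Check F (alarm ∧ ¬atFloor) at each: 0→ok, 1→ok, 3→ok, 4→ok.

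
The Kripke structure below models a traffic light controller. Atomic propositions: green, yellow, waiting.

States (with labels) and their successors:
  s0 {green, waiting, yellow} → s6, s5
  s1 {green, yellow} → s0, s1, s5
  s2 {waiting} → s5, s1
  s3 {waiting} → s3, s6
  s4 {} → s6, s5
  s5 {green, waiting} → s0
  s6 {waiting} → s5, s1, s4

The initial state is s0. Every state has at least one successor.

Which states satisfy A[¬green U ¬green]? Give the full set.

{s2, s3, s4, s6}

States satisfying ¬green: {s2, s3, s4, s6}.
States satisfying A[¬green U ¬green]: {s2, s3, s4, s6}.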